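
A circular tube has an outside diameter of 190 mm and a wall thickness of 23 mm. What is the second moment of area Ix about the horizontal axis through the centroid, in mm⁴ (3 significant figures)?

Break the section into simple shapes (no overlaps), measuring from the bottom-left corner of the bounding box.
Outer circle: ⌀190, A = 28 353 mm², y = 95 mm, Ī = 63 971 171 mm⁴.
Bore (subtracted): ⌀144, A = 16 286 mm², y = 95 mm, Ī = 21 106 677 mm⁴.
By symmetry the centroid is at mid-height, ȳ = 95 mm.
All pieces are centred on the horizontal axis through the centroid, so I = ΣĪ (holes subtracted) = 42 864 494 mm⁴.

Ix ≈ 4.29 × 10⁷ mm⁴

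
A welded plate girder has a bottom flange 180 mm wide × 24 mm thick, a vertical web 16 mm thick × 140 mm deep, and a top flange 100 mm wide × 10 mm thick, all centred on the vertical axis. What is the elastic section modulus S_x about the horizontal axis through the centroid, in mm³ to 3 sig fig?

Break the section into simple shapes (no overlaps), measuring from the bottom-left corner of the bounding box.
Bottom plate: 180 × 24, A = 4 320 mm², y = 12 mm, Ī = 207 360 mm⁴.
Web plate: 16 × 140, A = 2 240 mm², y = 94 mm, Ī = 3 658 667 mm⁴.
Top plate: 100 × 10, A = 1 000 mm², y = 169 mm, Ī = 8333.3 mm⁴.
Centroid: ȳ = ΣA·y / ΣA = 57.063 mm.
Transfer each piece to the horizontal axis through the centroid using Ī + A·d² with d = y − 57.063:
  bottom plate: d = -45.063 mm → contributes +8 980 063 mm⁴
  web plate: d = 36.937 mm → contributes +6 714 711 mm⁴
  top plate: d = 111.94 mm → contributes +12 538 115 mm⁴
Total I = 28 232 890 mm⁴.
Extreme fibre distance c = 116.94 mm; S = I/c = 241 438 mm³.

S_x ≈ 2.41 × 10⁵ mm³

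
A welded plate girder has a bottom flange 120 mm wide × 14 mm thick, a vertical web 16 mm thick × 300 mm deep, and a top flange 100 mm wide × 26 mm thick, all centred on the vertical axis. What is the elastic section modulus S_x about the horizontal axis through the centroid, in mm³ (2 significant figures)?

Split into non-overlapping primitives; take the origin at the lower-left of the bounding box.
Bottom plate: 120 × 14, A = 1 680 mm², y = 7 mm, Ī = 27 440 mm⁴.
Web plate: 16 × 300, A = 4 800 mm², y = 164 mm, Ī = 36 000 000 mm⁴.
Top plate: 100 × 26, A = 2 600 mm², y = 327 mm, Ī = 146 467 mm⁴.
Centroid: ȳ = ΣA·y / ΣA = 181.6 mm.
Transfer each piece to the horizontal axis through the centroid using Ī + A·d² with d = y − 181.6:
  bottom plate: d = -174.6 mm → contributes +51 257 499 mm⁴
  web plate: d = -17.63 mm → contributes +37 491 168 mm⁴
  top plate: d = 145.4 mm → contributes +55 094 166 mm⁴
Total I = 143 842 834 mm⁴.
Extreme fibre distance c = 181.6 mm; S = I/c = 791 975 mm³.

S_x ≈ 7.9 × 10⁵ mm³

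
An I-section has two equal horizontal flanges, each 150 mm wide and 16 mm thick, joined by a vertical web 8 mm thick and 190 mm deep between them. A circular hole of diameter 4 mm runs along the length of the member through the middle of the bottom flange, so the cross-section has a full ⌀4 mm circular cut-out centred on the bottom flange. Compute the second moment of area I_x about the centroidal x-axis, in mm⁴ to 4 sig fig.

I_x ≈ 5.546 × 10⁷ mm⁴

Decompose the section into non-overlapping parts with the origin at the bottom-left of its bounding rectangle.
Bottom flange: 150 × 16, A = 2 400 mm², y = 8 mm, Ī = 51 200 mm⁴.
Web: 8 × 190, A = 1 520 mm², y = 111 mm, Ī = 4 572 667 mm⁴.
Top flange: 150 × 16, A = 2 400 mm², y = 214 mm, Ī = 51 200 mm⁴.
Hole (subtracted): ⌀4, A = 12.5664 mm², y = 8 mm, Ī = 12.5664 mm⁴.
Centroid: ȳ = ΣA·y / ΣA = 111.205 mm.
Transfer each piece to the centroidal x-axis using Ī + A·d² with d = y − 111.205:
  bottom flange: d = -103.205 mm → contributes +25 614 356 mm⁴
  web: d = -0.205208 mm → contributes +4 572 731 mm⁴
  top flange: d = 102.795 mm → contributes +25 411 446 mm⁴
  hole: d = -103.205 mm → contributes −133 861 mm⁴
Total I = 55 464 672 mm⁴.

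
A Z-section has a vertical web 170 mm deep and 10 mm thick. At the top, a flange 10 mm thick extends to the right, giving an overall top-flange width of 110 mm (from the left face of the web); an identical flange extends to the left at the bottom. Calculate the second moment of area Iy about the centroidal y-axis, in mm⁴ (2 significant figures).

Break the section into simple shapes (no overlaps), measuring from the bottom-left corner of the bounding box.
Web: 10 × 170, A = 1 700 mm², x = 105 mm, Ī = 14 167 mm⁴.
Top flange (beyond web): 100 × 10, A = 1 000 mm², x = 160 mm, Ī = 833 333 mm⁴.
Bottom flange (beyond web): 100 × 10, A = 1 000 mm², x = 50 mm, Ī = 833 333 mm⁴.
Centroid: x̄ = ΣA·x / ΣA = 105 mm.
Transfer each piece to the centroidal y-axis using Ī + A·d² with d = x − 105:
  web: d = 0 mm → contributes +14 167 mm⁴
  top flange (beyond web): d = 55 mm → contributes +3 858 333 mm⁴
  bottom flange (beyond web): d = -55 mm → contributes +3 858 333 mm⁴
Total I = 7 730 833 mm⁴.

Iy ≈ 7.7 × 10⁶ mm⁴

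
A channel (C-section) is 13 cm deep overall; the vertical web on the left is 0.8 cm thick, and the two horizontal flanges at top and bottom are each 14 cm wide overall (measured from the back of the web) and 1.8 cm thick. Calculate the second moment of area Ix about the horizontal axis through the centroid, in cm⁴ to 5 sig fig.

Decompose the section into non-overlapping parts with the origin at the bottom-left of its bounding rectangle.
Web: 0.8 × 13, A = 10.4 cm², y = 6.5 cm, Ī = 146.4667 cm⁴.
Top flange (beyond web): 13.2 × 1.8, A = 23.76 cm², y = 12.1 cm, Ī = 6.4152 cm⁴.
Bottom flange (beyond web): 13.2 × 1.8, A = 23.76 cm², y = 0.9 cm, Ī = 6.4152 cm⁴.
By symmetry the centroid is at mid-height, ȳ = 6.5 cm.
Transfer each piece to the horizontal axis through the centroid using Ī + A·d² with d = y − 6.5:
  web: d = 0 cm → contributes +146.4667 cm⁴
  top flange (beyond web): d = 5.6 cm → contributes +751.5288 cm⁴
  bottom flange (beyond web): d = -5.6 cm → contributes +751.5288 cm⁴
Total I = 1649.524 cm⁴.

Ix ≈ 1649.5 cm⁴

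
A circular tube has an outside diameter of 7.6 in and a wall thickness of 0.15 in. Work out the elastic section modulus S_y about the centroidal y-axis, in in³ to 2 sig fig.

Break the section into simple shapes (no overlaps), measuring from the bottom-left corner of the bounding box.
Outer circle: ⌀7.6, A = 45.36 in², x = 3.8 in, Ī = 163.8 in⁴.
Bore (subtracted): ⌀7.3, A = 41.85 in², x = 3.8 in, Ī = 139.4 in⁴.
By symmetry the centroid is at mid-width, x̄ = 3.8 in.
All pieces are centred on the centroidal y-axis, so I = ΣĪ (holes subtracted) = 24.37 in⁴.
Extreme fibre distance c = 3.8 in; S = I/c = 6.412 in³.

S_y ≈ 6.4 in³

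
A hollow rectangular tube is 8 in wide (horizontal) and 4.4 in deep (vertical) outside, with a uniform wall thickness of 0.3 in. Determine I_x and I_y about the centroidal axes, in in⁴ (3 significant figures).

Split into non-overlapping primitives; take the origin at the lower-left of the bounding box.
Outer rectangle: 8 × 4.4, A = 35.2 in², y = 2.2 in, Ī = 56.789 in⁴.
Inner void (subtracted): 7.4 × 3.8, A = 28.12 in², y = 2.2 in, Ī = 33.838 in⁴.
By symmetry the centroid is at mid-height, ȳ = 2.2 in.
All pieces are centred on the centroidal x-axis, so I = ΣĪ (holes subtracted) = 22.952 in⁴.
Repeating about the centroidal y-axis gives I_y = 59.412 in⁴.

I_x ≈ 23.0 in⁴, I_y ≈ 59.4 in⁴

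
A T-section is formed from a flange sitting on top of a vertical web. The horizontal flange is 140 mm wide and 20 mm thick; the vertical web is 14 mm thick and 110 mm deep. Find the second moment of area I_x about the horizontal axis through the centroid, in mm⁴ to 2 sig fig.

I_x ≈ 5.8 × 10⁶ mm⁴

Break the section into simple shapes (no overlaps), measuring from the bottom-left corner of the bounding box.
Flange: 140 × 20, A = 2 800 mm², y = 120 mm, Ī = 93 333 mm⁴.
Web: 14 × 110, A = 1 540 mm², y = 55 mm, Ī = 1 552 833 mm⁴.
Centroid: ȳ = ΣA·y / ΣA = 96.94 mm.
Transfer each piece to the horizontal axis through the centroid using Ī + A·d² with d = y − 96.94:
  flange: d = 23.06 mm → contributes +1 582 855 mm⁴
  web: d = -41.94 mm → contributes +4 261 054 mm⁴
Total I = 5 843 909 mm⁴.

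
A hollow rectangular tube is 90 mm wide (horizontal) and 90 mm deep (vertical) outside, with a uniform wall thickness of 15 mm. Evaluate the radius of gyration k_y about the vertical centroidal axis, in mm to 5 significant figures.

Split into non-overlapping primitives; take the origin at the lower-left of the bounding box.
Outer rectangle: 90 × 90, A = 8 100 mm², x = 45 mm, Ī = 5 467 500 mm⁴.
Inner void (subtracted): 60 × 60, A = 3 600 mm², x = 45 mm, Ī = 1 080 000 mm⁴.
By symmetry the centroid is at mid-width, x̄ = 45 mm.
All pieces are centred on the vertical centroidal axis, so I = ΣĪ (holes subtracted) = 4 387 500 mm⁴.
Radius of gyration: k = √(I/A) = √(4 387 500 / 4 500) = 31.22499 mm.

k_y ≈ 31.225 mm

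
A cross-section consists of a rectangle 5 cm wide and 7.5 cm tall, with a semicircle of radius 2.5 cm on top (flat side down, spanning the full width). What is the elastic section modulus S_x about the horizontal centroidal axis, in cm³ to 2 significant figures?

S_x ≈ 69 cm³

Treat the section as a set of non-overlapping primitives; coordinates are from the bounding-box lower-left.
Rectangular body: 5 × 7.5, A = 37.5 cm², y = 3.75 cm, Ī = 175.8 cm⁴.
Semicircular cap: semicircle r = 2.5, A = 9.817 cm², y = 8.561 cm, Ī = 4.287 cm⁴.
Centroid: ȳ = ΣA·y / ΣA = 4.748 cm.
Transfer each piece to the horizontal centroidal axis using Ī + A·d² with d = y − 4.748:
  rectangular body: d = -0.9982 cm → contributes +213.1 cm⁴
  semicircular cap: d = 3.813 cm → contributes +147 cm⁴
Total I = 360.2 cm⁴.
Extreme fibre distance c = 5.252 cm; S = I/c = 68.58 cm³.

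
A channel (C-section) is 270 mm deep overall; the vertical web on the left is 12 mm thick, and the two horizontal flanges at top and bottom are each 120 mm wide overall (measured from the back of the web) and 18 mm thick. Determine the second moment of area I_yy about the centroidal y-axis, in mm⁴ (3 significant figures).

Treat the section as a set of non-overlapping primitives; coordinates are from the bounding-box lower-left.
Web: 12 × 270, A = 3 240 mm², x = 6 mm, Ī = 38 880 mm⁴.
Top flange (beyond web): 108 × 18, A = 1 944 mm², x = 66 mm, Ī = 1 889 568 mm⁴.
Bottom flange (beyond web): 108 × 18, A = 1 944 mm², x = 66 mm, Ī = 1 889 568 mm⁴.
Centroid: x̄ = ΣA·x / ΣA = 38.727 mm.
Transfer each piece to the centroidal y-axis using Ī + A·d² with d = x − 38.727:
  web: d = -32.727 mm → contributes +3 509 161 mm⁴
  top flange (beyond web): d = 27.273 mm → contributes +3 335 518 mm⁴
  bottom flange (beyond web): d = 27.273 mm → contributes +3 335 518 mm⁴
Total I = 10 180 198 mm⁴.

I_yy ≈ 1.02 × 10⁷ mm⁴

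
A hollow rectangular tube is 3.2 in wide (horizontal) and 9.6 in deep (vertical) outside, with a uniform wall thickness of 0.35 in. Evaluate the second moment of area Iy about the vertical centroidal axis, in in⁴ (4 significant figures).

Iy ≈ 14.63 in⁴

Treat the section as a set of non-overlapping primitives; coordinates are from the bounding-box lower-left.
Outer rectangle: 3.2 × 9.6, A = 30.72 in², x = 1.6 in, Ī = 26.2144 in⁴.
Inner void (subtracted): 2.5 × 8.9, A = 22.25 in², x = 1.6 in, Ī = 11.5885 in⁴.
By symmetry the centroid is at mid-width, x̄ = 1.6 in.
All pieces are centred on the vertical centroidal axis, so I = ΣĪ (holes subtracted) = 14.6259 in⁴.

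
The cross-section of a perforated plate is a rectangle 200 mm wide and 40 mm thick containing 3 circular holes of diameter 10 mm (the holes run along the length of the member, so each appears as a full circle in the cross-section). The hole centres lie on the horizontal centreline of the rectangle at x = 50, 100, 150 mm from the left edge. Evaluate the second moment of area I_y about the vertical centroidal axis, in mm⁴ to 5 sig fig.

I_y ≈ 2.6272 × 10⁷ mm⁴

Split into non-overlapping primitives; take the origin at the lower-left of the bounding box.
Plate: 200 × 40, A = 8 000 mm², x = 100 mm, Ī = 26 666 667 mm⁴.
Hole 1 (subtracted): ⌀10, A = 78.53982 mm², x = 50 mm, Ī = 490.8739 mm⁴.
Hole 2 (subtracted): ⌀10, A = 78.53982 mm², x = 100 mm, Ī = 490.8739 mm⁴.
Hole 3 (subtracted): ⌀10, A = 78.53982 mm², x = 150 mm, Ī = 490.8739 mm⁴.
By symmetry the centroid is at mid-width, x̄ = 100 mm.
Transfer each piece to the vertical centroidal axis using Ī + A·d² with d = x − 100:
  plate: d = 0 mm → contributes +26 666 667 mm⁴
  hole 1: d = -50 mm → contributes −196840.4 mm⁴
  hole 2: d = 0 mm → contributes −490.8739 mm⁴
  hole 3: d = 50 mm → contributes −196840.4 mm⁴
Total I = 26 272 495 mm⁴.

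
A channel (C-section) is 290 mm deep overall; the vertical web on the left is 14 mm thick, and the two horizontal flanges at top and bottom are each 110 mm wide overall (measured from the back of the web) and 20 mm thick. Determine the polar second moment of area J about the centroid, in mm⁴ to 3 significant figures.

Decompose the section into non-overlapping parts with the origin at the bottom-left of its bounding rectangle.
Web: 14 × 290, A = 4 060 mm², y = 145 mm, Ī = 28 453 833 mm⁴.
Top flange (beyond web): 96 × 20, A = 1 920 mm², y = 280 mm, Ī = 64 000 mm⁴.
Bottom flange (beyond web): 96 × 20, A = 1 920 mm², y = 10 mm, Ī = 64 000 mm⁴.
By symmetry the centroid is at mid-height, ȳ = 145 mm.
Transfer each piece to the centroidal x-axis using Ī + A·d² with d = y − 145:
  web: d = 0 mm → contributes +28 453 833 mm⁴
  top flange (beyond web): d = 135 mm → contributes +35 056 000 mm⁴
  bottom flange (beyond web): d = -135 mm → contributes +35 056 000 mm⁴
Total I = 98 565 833 mm⁴.
For the y-axis: x̄ = 33.734 mm.
Repeating about the centroidal y-axis gives I_y = 8 985 175 mm⁴.
Polar second moment: J = I_x + I_y = 107 551 008 mm⁴.

J ≈ 1.08 × 10⁸ mm⁴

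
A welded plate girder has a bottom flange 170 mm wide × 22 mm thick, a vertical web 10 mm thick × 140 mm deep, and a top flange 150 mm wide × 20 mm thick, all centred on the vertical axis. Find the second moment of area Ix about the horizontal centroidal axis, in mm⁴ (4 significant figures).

Split into non-overlapping primitives; take the origin at the lower-left of the bounding box.
Bottom plate: 170 × 22, A = 3 740 mm², y = 11 mm, Ī = 150 847 mm⁴.
Web plate: 10 × 140, A = 1 400 mm², y = 92 mm, Ī = 2 286 667 mm⁴.
Top plate: 150 × 20, A = 3 000 mm², y = 172 mm, Ī = 100 000 mm⁴.
Centroid: ȳ = ΣA·y / ΣA = 84.2678 mm.
Transfer each piece to the horizontal centroidal axis using Ī + A·d² with d = y − 84.2678:
  bottom plate: d = -73.2678 mm → contributes +20 227 812 mm⁴
  web plate: d = 7.73219 mm → contributes +2 370 368 mm⁴
  top plate: d = 87.7322 mm → contributes +23 190 810 mm⁴
Total I = 45 788 990 mm⁴.

Ix ≈ 4.579 × 10⁷ mm⁴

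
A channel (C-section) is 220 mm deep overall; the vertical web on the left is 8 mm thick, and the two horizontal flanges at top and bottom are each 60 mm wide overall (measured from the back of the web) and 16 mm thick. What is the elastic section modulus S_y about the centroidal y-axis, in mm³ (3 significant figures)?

Break the section into simple shapes (no overlaps), measuring from the bottom-left corner of the bounding box.
Web: 8 × 220, A = 1 760 mm², x = 4 mm, Ī = 9386.7 mm⁴.
Top flange (beyond web): 52 × 16, A = 832 mm², x = 34 mm, Ī = 187 477 mm⁴.
Bottom flange (beyond web): 52 × 16, A = 832 mm², x = 34 mm, Ī = 187 477 mm⁴.
Centroid: x̄ = ΣA·x / ΣA = 18.579 mm.
Transfer each piece to the centroidal y-axis using Ī + A·d² with d = x − 18.579:
  web: d = -14.579 mm → contributes +383 492 mm⁴
  top flange (beyond web): d = 15.421 mm → contributes +385 322 mm⁴
  bottom flange (beyond web): d = 15.421 mm → contributes +385 322 mm⁴
Total I = 1 154 136 mm⁴.
Extreme fibre distance c = 41.421 mm; S = I/c = 27 864 mm³.

S_y ≈ 2.79 × 10⁴ mm³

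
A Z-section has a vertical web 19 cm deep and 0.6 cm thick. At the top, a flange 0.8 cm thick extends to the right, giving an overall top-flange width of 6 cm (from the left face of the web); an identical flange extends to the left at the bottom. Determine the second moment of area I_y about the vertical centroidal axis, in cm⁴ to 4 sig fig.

I_y ≈ 99.10 cm⁴

Break the section into simple shapes (no overlaps), measuring from the bottom-left corner of the bounding box.
Web: 0.6 × 19, A = 11.4 cm², x = 5.7 cm, Ī = 0.342 cm⁴.
Top flange (beyond web): 5.4 × 0.8, A = 4.32 cm², x = 8.7 cm, Ī = 10.4976 cm⁴.
Bottom flange (beyond web): 5.4 × 0.8, A = 4.32 cm², x = 2.7 cm, Ī = 10.4976 cm⁴.
Centroid: x̄ = ΣA·x / ΣA = 5.7 cm.
Transfer each piece to the vertical centroidal axis using Ī + A·d² with d = x − 5.7:
  web: d = 0 cm → contributes +0.342 cm⁴
  top flange (beyond web): d = 3 cm → contributes +49.3776 cm⁴
  bottom flange (beyond web): d = -3 cm → contributes +49.3776 cm⁴
Total I = 99.0972 cm⁴.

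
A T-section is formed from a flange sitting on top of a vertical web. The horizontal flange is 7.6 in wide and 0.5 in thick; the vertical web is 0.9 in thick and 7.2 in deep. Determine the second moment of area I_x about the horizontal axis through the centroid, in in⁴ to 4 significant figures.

I_x ≈ 63.58 in⁴

Treat the section as a set of non-overlapping primitives; coordinates are from the bounding-box lower-left.
Flange: 7.6 × 0.5, A = 3.8 in², y = 7.45 in, Ī = 0.0791667 in⁴.
Web: 0.9 × 7.2, A = 6.48 in², y = 3.6 in, Ī = 27.9936 in⁴.
Centroid: ȳ = ΣA·y / ΣA = 5.02315 in.
Transfer each piece to the horizontal axis through the centroid using Ī + A·d² with d = y − 5.02315:
  flange: d = 2.42685 in → contributes +22.4596 in⁴
  web: d = -1.42315 in → contributes +41.1179 in⁴
Total I = 63.5776 in⁴.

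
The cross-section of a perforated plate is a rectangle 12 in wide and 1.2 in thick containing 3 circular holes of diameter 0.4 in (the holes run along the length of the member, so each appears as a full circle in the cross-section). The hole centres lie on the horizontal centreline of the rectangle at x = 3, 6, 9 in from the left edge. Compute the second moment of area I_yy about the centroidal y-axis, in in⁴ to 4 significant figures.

I_yy ≈ 170.5 in⁴

Break the section into simple shapes (no overlaps), measuring from the bottom-left corner of the bounding box.
Plate: 12 × 1.2, A = 14.4 in², x = 6 in, Ī = 172.8 in⁴.
Hole 1 (subtracted): ⌀0.4, A = 0.125664 in², x = 3 in, Ī = 0.00125664 in⁴.
Hole 2 (subtracted): ⌀0.4, A = 0.125664 in², x = 6 in, Ī = 0.00125664 in⁴.
Hole 3 (subtracted): ⌀0.4, A = 0.125664 in², x = 9 in, Ī = 0.00125664 in⁴.
By symmetry the centroid is at mid-width, x̄ = 6 in.
Transfer each piece to the centroidal y-axis using Ī + A·d² with d = x − 6:
  plate: d = 0 in → contributes +172.8 in⁴
  hole 1: d = -3 in → contributes −1.13223 in⁴
  hole 2: d = 0 in → contributes −0.00125664 in⁴
  hole 3: d = 3 in → contributes −1.13223 in⁴
Total I = 170.534 in⁴.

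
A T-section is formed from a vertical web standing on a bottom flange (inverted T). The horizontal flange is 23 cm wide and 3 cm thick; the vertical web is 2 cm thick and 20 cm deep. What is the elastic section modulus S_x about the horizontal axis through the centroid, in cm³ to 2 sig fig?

S_x ≈ 270 cm³

Break the section into simple shapes (no overlaps), measuring from the bottom-left corner of the bounding box.
Flange: 23 × 3, A = 69 cm², y = 1.5 cm, Ī = 51.75 cm⁴.
Web: 2 × 20, A = 40 cm², y = 13 cm, Ī = 1 333 cm⁴.
Centroid: ȳ = ΣA·y / ΣA = 5.72 cm.
Transfer each piece to the horizontal axis through the centroid using Ī + A·d² with d = y − 5.72:
  flange: d = -4.22 cm → contributes +1 281 cm⁴
  web: d = 7.28 cm → contributes +3 453 cm⁴
Total I = 4 734 cm⁴.
Extreme fibre distance c = 17.28 cm; S = I/c = 273.9 cm³.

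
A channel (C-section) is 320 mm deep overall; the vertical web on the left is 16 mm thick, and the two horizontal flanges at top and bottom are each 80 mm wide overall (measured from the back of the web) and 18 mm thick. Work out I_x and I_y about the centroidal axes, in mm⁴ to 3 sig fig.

I_x ≈ 9.63 × 10⁷ mm⁴, I_y ≈ 3.44 × 10⁶ mm⁴

Split into non-overlapping primitives; take the origin at the lower-left of the bounding box.
Web: 16 × 320, A = 5 120 mm², y = 160 mm, Ī = 43 690 667 mm⁴.
Top flange (beyond web): 64 × 18, A = 1 152 mm², y = 311 mm, Ī = 31 104 mm⁴.
Bottom flange (beyond web): 64 × 18, A = 1 152 mm², y = 9 mm, Ī = 31 104 mm⁴.
By symmetry the centroid is at mid-height, ȳ = 160 mm.
Transfer each piece to the centroidal x-axis using Ī + A·d² with d = y − 160:
  web: d = 0 mm → contributes +43 690 667 mm⁴
  top flange (beyond web): d = 151 mm → contributes +26 297 856 mm⁴
  bottom flange (beyond web): d = -151 mm → contributes +26 297 856 mm⁴
Total I = 96 286 379 mm⁴.
For the y-axis: x̄ = 20.414 mm.
Repeating about the centroidal y-axis gives I_y = 3 438 003 mm⁴.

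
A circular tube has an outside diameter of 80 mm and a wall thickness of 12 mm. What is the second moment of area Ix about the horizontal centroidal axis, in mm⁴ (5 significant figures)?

Ix ≈ 1.5279 × 10⁶ mm⁴

Break the section into simple shapes (no overlaps), measuring from the bottom-left corner of the bounding box.
Outer circle: ⌀80, A = 5026.548 mm², y = 40 mm, Ī = 2 010 619 mm⁴.
Bore (subtracted): ⌀56, A = 2463.009 mm², y = 40 mm, Ī = 482749.7 mm⁴.
By symmetry the centroid is at mid-height, ȳ = 40 mm.
All pieces are centred on the horizontal centroidal axis, so I = ΣĪ (holes subtracted) = 1 527 870 mm⁴.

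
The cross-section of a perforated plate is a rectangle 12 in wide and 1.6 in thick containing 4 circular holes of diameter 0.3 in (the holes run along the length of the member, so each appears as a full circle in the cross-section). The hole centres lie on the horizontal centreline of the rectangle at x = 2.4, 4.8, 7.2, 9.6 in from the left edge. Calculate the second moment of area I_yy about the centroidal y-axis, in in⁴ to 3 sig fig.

Treat the section as a set of non-overlapping primitives; coordinates are from the bounding-box lower-left.
Plate: 12 × 1.6, A = 19.2 in², x = 6 in, Ī = 230.4 in⁴.
Hole 1 (subtracted): ⌀0.3, A = 0.070686 in², x = 2.4 in, Ī = 0.00039761 in⁴.
Hole 2 (subtracted): ⌀0.3, A = 0.070686 in², x = 4.8 in, Ī = 0.00039761 in⁴.
Hole 3 (subtracted): ⌀0.3, A = 0.070686 in², x = 7.2 in, Ī = 0.00039761 in⁴.
Hole 4 (subtracted): ⌀0.3, A = 0.070686 in², x = 9.6 in, Ī = 0.00039761 in⁴.
By symmetry the centroid is at mid-width, x̄ = 6 in.
Transfer each piece to the centroidal y-axis using Ī + A·d² with d = x − 6:
  plate: d = 0 in → contributes +230.4 in⁴
  hole 1: d = -3.6 in → contributes −0.91649 in⁴
  hole 2: d = -1.2 in → contributes −0.10219 in⁴
  hole 3: d = 1.2 in → contributes −0.10219 in⁴
  hole 4: d = 3.6 in → contributes −0.91649 in⁴
Total I = 228.36 in⁴.

I_yy ≈ 228 in⁴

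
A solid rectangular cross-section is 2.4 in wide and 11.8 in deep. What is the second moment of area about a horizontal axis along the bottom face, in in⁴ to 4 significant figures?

The section: 2.4 × 11.8, A = 28.32 in², y = 5.9 in, Ī = 328.606 in⁴.
Transfer it to the base of the section using Ī + A·d² with d = y − 0:
  the section: d = 5.9 in → contributes +1314.43 in⁴
Total I = 1314.43 in⁴.

I_base ≈ 1314 in⁴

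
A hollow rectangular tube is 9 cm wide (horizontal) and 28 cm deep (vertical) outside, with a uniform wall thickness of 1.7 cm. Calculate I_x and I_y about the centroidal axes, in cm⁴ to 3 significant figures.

I_x ≈ 9520 cm⁴, I_y ≈ 1340 cm⁴

Break the section into simple shapes (no overlaps), measuring from the bottom-left corner of the bounding box.
Outer rectangle: 9 × 28, A = 252 cm², y = 14 cm, Ī = 16 464 cm⁴.
Inner void (subtracted): 5.6 × 24.6, A = 137.76 cm², y = 14 cm, Ī = 6947.2 cm⁴.
By symmetry the centroid is at mid-height, ȳ = 14 cm.
All pieces are centred on the centroidal x-axis, so I = ΣĪ (holes subtracted) = 9516.8 cm⁴.
Repeating about the centroidal y-axis gives I_y = 1 341 cm⁴.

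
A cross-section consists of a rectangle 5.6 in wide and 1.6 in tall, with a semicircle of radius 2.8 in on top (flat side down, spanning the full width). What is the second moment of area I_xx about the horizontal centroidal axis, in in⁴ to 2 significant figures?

Split into non-overlapping primitives; take the origin at the lower-left of the bounding box.
Rectangular body: 5.6 × 1.6, A = 8.96 in², y = 0.8 in, Ī = 1.911 in⁴.
Semicircular cap: semicircle r = 2.8, A = 12.32 in², y = 2.788 in, Ī = 6.746 in⁴.
Centroid: ȳ = ΣA·y / ΣA = 1.951 in.
Transfer each piece to the horizontal centroidal axis using Ī + A·d² with d = y − 1.951:
  rectangular body: d = -1.151 in → contributes +13.78 in⁴
  semicircular cap: d = 0.8374 in → contributes +15.38 in⁴
Total I = 29.16 in⁴.

I_xx ≈ 29 in⁴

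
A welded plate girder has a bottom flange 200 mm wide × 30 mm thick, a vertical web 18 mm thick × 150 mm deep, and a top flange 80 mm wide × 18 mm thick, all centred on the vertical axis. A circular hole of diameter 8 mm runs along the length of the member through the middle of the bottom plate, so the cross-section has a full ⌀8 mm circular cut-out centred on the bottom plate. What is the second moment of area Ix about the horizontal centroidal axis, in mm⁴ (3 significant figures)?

Ix ≈ 4.69 × 10⁷ mm⁴

Treat the section as a set of non-overlapping primitives; coordinates are from the bounding-box lower-left.
Bottom plate: 200 × 30, A = 6 000 mm², y = 15 mm, Ī = 450 000 mm⁴.
Web plate: 18 × 150, A = 2 700 mm², y = 105 mm, Ī = 5 062 500 mm⁴.
Top plate: 80 × 18, A = 1 440 mm², y = 189 mm, Ī = 38 880 mm⁴.
Hole (subtracted): ⌀8, A = 50.265 mm², y = 15 mm, Ī = 201.06 mm⁴.
Centroid: ȳ = ΣA·y / ΣA = 63.917 mm.
Transfer each piece to the horizontal centroidal axis using Ī + A·d² with d = y − 63.917:
  bottom plate: d = -48.917 mm → contributes +14 807 264 mm⁴
  web plate: d = 41.083 mm → contributes +9 619 585 mm⁴
  top plate: d = 125.08 mm → contributes +22 568 754 mm⁴
  hole: d = -48.917 mm → contributes −120 480 mm⁴
Total I = 46 875 122 mm⁴.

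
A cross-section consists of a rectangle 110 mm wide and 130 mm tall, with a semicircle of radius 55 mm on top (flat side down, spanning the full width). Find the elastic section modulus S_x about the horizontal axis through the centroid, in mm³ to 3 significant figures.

Treat the section as a set of non-overlapping primitives; coordinates are from the bounding-box lower-left.
Rectangular body: 110 × 130, A = 14 300 mm², y = 65 mm, Ī = 20 139 167 mm⁴.
Semicircular cap: semicircle r = 55, A = 4751.7 mm², y = 153.34 mm, Ī = 1 004 345 mm⁴.
Centroid: ȳ = ΣA·y / ΣA = 87.033 mm.
Transfer each piece to the horizontal axis through the centroid using Ī + A·d² with d = y − 87.033:
  rectangular body: d = -22.033 mm → contributes +27 081 453 mm⁴
  semicircular cap: d = 66.309 mm → contributes +21 896 985 mm⁴
Total I = 48 978 438 mm⁴.
Extreme fibre distance c = 97.967 mm; S = I/c = 499 951 mm³.

S_x ≈ 5.00 × 10⁵ mm³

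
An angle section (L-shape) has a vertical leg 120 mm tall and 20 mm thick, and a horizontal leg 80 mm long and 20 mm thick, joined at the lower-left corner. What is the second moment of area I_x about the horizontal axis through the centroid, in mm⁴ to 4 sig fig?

I_x ≈ 4.920 × 10⁶ mm⁴

Decompose the section into non-overlapping parts with the origin at the bottom-left of its bounding rectangle.
Vertical leg: 20 × 120, A = 2 400 mm², y = 60 mm, Ī = 2 880 000 mm⁴.
Horizontal leg (remainder): 60 × 20, A = 1 200 mm², y = 10 mm, Ī = 40 000 mm⁴.
Centroid: ȳ = ΣA·y / ΣA = 43.3333 mm.
Transfer each piece to the horizontal axis through the centroid using Ī + A·d² with d = y − 43.3333:
  vertical leg: d = 16.6667 mm → contributes +3 546 667 mm⁴
  horizontal leg (remainder): d = -33.3333 mm → contributes +1 373 333 mm⁴
Total I = 4 920 000 mm⁴.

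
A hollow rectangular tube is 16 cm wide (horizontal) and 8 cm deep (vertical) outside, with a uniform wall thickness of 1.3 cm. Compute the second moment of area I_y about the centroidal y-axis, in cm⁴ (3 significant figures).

Decompose the section into non-overlapping parts with the origin at the bottom-left of its bounding rectangle.
Outer rectangle: 16 × 8, A = 128 cm², x = 8 cm, Ī = 2730.7 cm⁴.
Inner void (subtracted): 13.4 × 5.4, A = 72.36 cm², x = 8 cm, Ī = 1082.7 cm⁴.
By symmetry the centroid is at mid-width, x̄ = 8 cm.
All pieces are centred on the centroidal y-axis, so I = ΣĪ (holes subtracted) = 1647.9 cm⁴.

I_y ≈ 1650 cm⁴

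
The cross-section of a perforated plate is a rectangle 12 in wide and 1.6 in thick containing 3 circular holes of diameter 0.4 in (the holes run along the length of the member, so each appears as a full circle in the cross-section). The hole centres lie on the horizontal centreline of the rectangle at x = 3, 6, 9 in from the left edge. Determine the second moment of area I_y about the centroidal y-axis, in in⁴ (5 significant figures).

I_y ≈ 228.13 in⁴

Break the section into simple shapes (no overlaps), measuring from the bottom-left corner of the bounding box.
Plate: 12 × 1.6, A = 19.2 in², x = 6 in, Ī = 230.4 in⁴.
Hole 1 (subtracted): ⌀0.4, A = 0.1256637 in², x = 3 in, Ī = 0.001256637 in⁴.
Hole 2 (subtracted): ⌀0.4, A = 0.1256637 in², x = 6 in, Ī = 0.001256637 in⁴.
Hole 3 (subtracted): ⌀0.4, A = 0.1256637 in², x = 9 in, Ī = 0.001256637 in⁴.
By symmetry the centroid is at mid-width, x̄ = 6 in.
Transfer each piece to the centroidal y-axis using Ī + A·d² with d = x − 6:
  plate: d = 0 in → contributes +230.4 in⁴
  hole 1: d = -3 in → contributes −1.13223 in⁴
  hole 2: d = 0 in → contributes −0.001256637 in⁴
  hole 3: d = 3 in → contributes −1.13223 in⁴
Total I = 228.1343 in⁴.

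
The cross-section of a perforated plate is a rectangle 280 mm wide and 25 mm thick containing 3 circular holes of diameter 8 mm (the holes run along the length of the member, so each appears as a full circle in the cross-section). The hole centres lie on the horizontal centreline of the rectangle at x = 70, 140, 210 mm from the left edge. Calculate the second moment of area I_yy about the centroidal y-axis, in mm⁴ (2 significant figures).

I_yy ≈ 4.5 × 10⁷ mm⁴

Split into non-overlapping primitives; take the origin at the lower-left of the bounding box.
Plate: 280 × 25, A = 7 000 mm², x = 140 mm, Ī = 45 733 333 mm⁴.
Hole 1 (subtracted): ⌀8, A = 50.27 mm², x = 70 mm, Ī = 201.1 mm⁴.
Hole 2 (subtracted): ⌀8, A = 50.27 mm², x = 140 mm, Ī = 201.1 mm⁴.
Hole 3 (subtracted): ⌀8, A = 50.27 mm², x = 210 mm, Ī = 201.1 mm⁴.
By symmetry the centroid is at mid-width, x̄ = 140 mm.
Transfer each piece to the centroidal y-axis using Ī + A·d² with d = x − 140:
  plate: d = 0 mm → contributes +45 733 333 mm⁴
  hole 1: d = -70 mm → contributes −246 502 mm⁴
  hole 2: d = 0 mm → contributes −201.1 mm⁴
  hole 3: d = 70 mm → contributes −246 502 mm⁴
Total I = 45 240 128 mm⁴.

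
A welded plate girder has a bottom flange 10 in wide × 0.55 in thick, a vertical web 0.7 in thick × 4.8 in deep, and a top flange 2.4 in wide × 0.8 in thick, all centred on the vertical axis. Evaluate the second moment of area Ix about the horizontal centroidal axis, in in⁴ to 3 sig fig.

Split into non-overlapping primitives; take the origin at the lower-left of the bounding box.
Bottom plate: 10 × 0.55, A = 5.5 in², y = 0.275 in, Ī = 0.13865 in⁴.
Web plate: 0.7 × 4.8, A = 3.36 in², y = 2.95 in, Ī = 6.4512 in⁴.
Top plate: 2.4 × 0.8, A = 1.92 in², y = 5.75 in, Ī = 0.1024 in⁴.
Centroid: ȳ = ΣA·y / ΣA = 2.0839 in.
Transfer each piece to the horizontal centroidal axis using Ī + A·d² with d = y − 2.0839:
  bottom plate: d = -1.8089 in → contributes +18.135 in⁴
  web plate: d = 0.86609 in → contributes +8.9716 in⁴
  top plate: d = 3.6661 in → contributes +25.908 in⁴
Total I = 53.015 in⁴.

Ix ≈ 53.0 in⁴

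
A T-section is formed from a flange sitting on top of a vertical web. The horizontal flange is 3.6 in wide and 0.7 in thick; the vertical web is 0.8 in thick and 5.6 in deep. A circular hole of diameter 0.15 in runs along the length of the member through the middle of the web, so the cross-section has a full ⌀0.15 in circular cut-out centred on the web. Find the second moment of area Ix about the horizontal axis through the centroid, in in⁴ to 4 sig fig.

Treat the section as a set of non-overlapping primitives; coordinates are from the bounding-box lower-left.
Flange: 3.6 × 0.7, A = 2.52 in², y = 5.95 in, Ī = 0.1029 in⁴.
Web: 0.8 × 5.6, A = 4.48 in², y = 2.8 in, Ī = 11.7077 in⁴.
Hole (subtracted): ⌀0.15, A = 0.0176715 in², y = 2.8 in, Ī = 0.0000248505 in⁴.
Centroid: ȳ = ΣA·y / ΣA = 3.93687 in.
Transfer each piece to the horizontal axis through the centroid using Ī + A·d² with d = y − 3.93687:
  flange: d = 2.01313 in → contributes +10.3157 in⁴
  web: d = -1.13687 in → contributes +17.498 in⁴
  hole: d = -1.13687 in → contributes −0.0228647 in⁴
Total I = 27.7908 in⁴.

Ix ≈ 27.79 in⁴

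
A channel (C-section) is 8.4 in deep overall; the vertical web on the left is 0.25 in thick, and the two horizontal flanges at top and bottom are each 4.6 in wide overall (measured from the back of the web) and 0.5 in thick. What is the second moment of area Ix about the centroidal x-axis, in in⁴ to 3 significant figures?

Break the section into simple shapes (no overlaps), measuring from the bottom-left corner of the bounding box.
Web: 0.25 × 8.4, A = 2.1 in², y = 4.2 in, Ī = 12.348 in⁴.
Top flange (beyond web): 4.35 × 0.5, A = 2.175 in², y = 8.15 in, Ī = 0.045313 in⁴.
Bottom flange (beyond web): 4.35 × 0.5, A = 2.175 in², y = 0.25 in, Ī = 0.045313 in⁴.
By symmetry the centroid is at mid-height, ȳ = 4.2 in.
Transfer each piece to the centroidal x-axis using Ī + A·d² with d = y − 4.2:
  web: d = 0 in → contributes +12.348 in⁴
  top flange (beyond web): d = 3.95 in → contributes +33.981 in⁴
  bottom flange (beyond web): d = -3.95 in → contributes +33.981 in⁴
Total I = 80.31 in⁴.

Ix ≈ 80.3 in⁴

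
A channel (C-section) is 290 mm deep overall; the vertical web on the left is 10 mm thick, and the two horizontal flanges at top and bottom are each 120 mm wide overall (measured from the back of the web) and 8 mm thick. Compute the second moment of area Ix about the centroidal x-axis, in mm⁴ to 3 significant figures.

Ix ≈ 5.53 × 10⁷ mm⁴

Treat the section as a set of non-overlapping primitives; coordinates are from the bounding-box lower-left.
Web: 10 × 290, A = 2 900 mm², y = 145 mm, Ī = 20 324 167 mm⁴.
Top flange (beyond web): 110 × 8, A = 880 mm², y = 286 mm, Ī = 4693.3 mm⁴.
Bottom flange (beyond web): 110 × 8, A = 880 mm², y = 4 mm, Ī = 4693.3 mm⁴.
By symmetry the centroid is at mid-height, ȳ = 145 mm.
Transfer each piece to the centroidal x-axis using Ī + A·d² with d = y − 145:
  web: d = 0 mm → contributes +20 324 167 mm⁴
  top flange (beyond web): d = 141 mm → contributes +17 499 973 mm⁴
  bottom flange (beyond web): d = -141 mm → contributes +17 499 973 mm⁴
Total I = 55 324 113 mm⁴.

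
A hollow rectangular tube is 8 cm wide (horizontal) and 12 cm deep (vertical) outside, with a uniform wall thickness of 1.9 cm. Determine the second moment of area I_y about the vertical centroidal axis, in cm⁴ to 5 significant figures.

I_y ≈ 461.37 cm⁴

Decompose the section into non-overlapping parts with the origin at the bottom-left of its bounding rectangle.
Outer rectangle: 8 × 12, A = 96 cm², x = 4 cm, Ī = 512 cm⁴.
Inner void (subtracted): 4.2 × 8.2, A = 34.44 cm², x = 4 cm, Ī = 50.6268 cm⁴.
By symmetry the centroid is at mid-width, x̄ = 4 cm.
All pieces are centred on the vertical centroidal axis, so I = ΣĪ (holes subtracted) = 461.3732 cm⁴.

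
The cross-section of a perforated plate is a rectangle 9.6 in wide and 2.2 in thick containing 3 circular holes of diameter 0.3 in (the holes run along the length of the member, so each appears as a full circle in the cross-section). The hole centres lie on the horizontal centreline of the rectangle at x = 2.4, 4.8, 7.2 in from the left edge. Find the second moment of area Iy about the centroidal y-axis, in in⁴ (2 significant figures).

Iy ≈ 160 in⁴

Decompose the section into non-overlapping parts with the origin at the bottom-left of its bounding rectangle.
Plate: 9.6 × 2.2, A = 21.12 in², x = 4.8 in, Ī = 162.2 in⁴.
Hole 1 (subtracted): ⌀0.3, A = 0.07069 in², x = 2.4 in, Ī = 0.0003976 in⁴.
Hole 2 (subtracted): ⌀0.3, A = 0.07069 in², x = 4.8 in, Ī = 0.0003976 in⁴.
Hole 3 (subtracted): ⌀0.3, A = 0.07069 in², x = 7.2 in, Ī = 0.0003976 in⁴.
By symmetry the centroid is at mid-width, x̄ = 4.8 in.
Transfer each piece to the centroidal y-axis using Ī + A·d² with d = x − 4.8:
  plate: d = 0 in → contributes +162.2 in⁴
  hole 1: d = -2.4 in → contributes −0.4075 in⁴
  hole 2: d = 0 in → contributes −0.0003976 in⁴
  hole 3: d = 2.4 in → contributes −0.4075 in⁴
Total I = 161.4 in⁴.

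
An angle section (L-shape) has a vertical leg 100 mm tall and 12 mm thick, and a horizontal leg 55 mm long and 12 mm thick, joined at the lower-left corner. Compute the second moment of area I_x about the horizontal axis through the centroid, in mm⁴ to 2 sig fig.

I_x ≈ 1.7 × 10⁶ mm⁴

Decompose the section into non-overlapping parts with the origin at the bottom-left of its bounding rectangle.
Vertical leg: 12 × 100, A = 1 200 mm², y = 50 mm, Ī = 1 000 000 mm⁴.
Horizontal leg (remainder): 43 × 12, A = 516 mm², y = 6 mm, Ī = 6 192 mm⁴.
Centroid: ȳ = ΣA·y / ΣA = 36.77 mm.
Transfer each piece to the horizontal axis through the centroid using Ī + A·d² with d = y − 36.77:
  vertical leg: d = 13.23 mm → contributes +1 210 064 mm⁴
  horizontal leg (remainder): d = -30.77 mm → contributes +494 713 mm⁴
Total I = 1 704 777 mm⁴.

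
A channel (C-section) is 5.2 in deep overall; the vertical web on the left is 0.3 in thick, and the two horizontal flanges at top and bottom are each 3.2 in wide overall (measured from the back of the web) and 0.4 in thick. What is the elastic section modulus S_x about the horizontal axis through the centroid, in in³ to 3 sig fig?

S_x ≈ 6.50 in³

Treat the section as a set of non-overlapping primitives; coordinates are from the bounding-box lower-left.
Web: 0.3 × 5.2, A = 1.56 in², y = 2.6 in, Ī = 3.5152 in⁴.
Top flange (beyond web): 2.9 × 0.4, A = 1.16 in², y = 5 in, Ī = 0.015467 in⁴.
Bottom flange (beyond web): 2.9 × 0.4, A = 1.16 in², y = 0.2 in, Ī = 0.015467 in⁴.
By symmetry the centroid is at mid-height, ȳ = 2.6 in.
Transfer each piece to the horizontal axis through the centroid using Ī + A·d² with d = y − 2.6:
  web: d = 0 in → contributes +3.5152 in⁴
  top flange (beyond web): d = 2.4 in → contributes +6.6971 in⁴
  bottom flange (beyond web): d = -2.4 in → contributes +6.6971 in⁴
Total I = 16.909 in⁴.
Extreme fibre distance c = 2.6 in; S = I/c = 6.5036 in³.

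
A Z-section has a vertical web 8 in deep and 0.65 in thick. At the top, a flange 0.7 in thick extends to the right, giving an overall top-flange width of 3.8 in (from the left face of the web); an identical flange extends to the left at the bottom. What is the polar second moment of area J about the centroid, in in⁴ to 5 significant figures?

Decompose the section into non-overlapping parts with the origin at the bottom-left of its bounding rectangle.
Web: 0.65 × 8, A = 5.2 in², y = 4 in, Ī = 27.73333 in⁴.
Top flange (beyond web): 3.15 × 0.7, A = 2.205 in², y = 7.65 in, Ī = 0.0900375 in⁴.
Bottom flange (beyond web): 3.15 × 0.7, A = 2.205 in², y = 0.35 in, Ī = 0.0900375 in⁴.
Centroid: ȳ = ΣA·y / ΣA = 4 in.
Transfer each piece to the centroidal x-axis using Ī + A·d² with d = y − 4:
  web: d = 0 in → contributes +27.73333 in⁴
  top flange (beyond web): d = 3.65 in → contributes +29.46615 in⁴
  bottom flange (beyond web): d = -3.65 in → contributes +29.46615 in⁴
Total I = 86.66563 in⁴.
For the y-axis: x̄ = 3.475 in.
Repeating about the centroidal y-axis gives I_y = 19.7497 in⁴.
Polar second moment: J = I_x + I_y = 106.4153 in⁴.

J ≈ 106.42 in⁴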